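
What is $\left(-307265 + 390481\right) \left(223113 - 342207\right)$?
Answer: $-9910526304$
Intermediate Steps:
$\left(-307265 + 390481\right) \left(223113 - 342207\right) = 83216 \left(-119094\right) = -9910526304$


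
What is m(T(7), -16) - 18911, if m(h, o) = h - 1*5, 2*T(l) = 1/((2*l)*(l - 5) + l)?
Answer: -1324119/70 ≈ -18916.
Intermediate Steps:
T(l) = 1/(2*(l + 2*l*(-5 + l))) (T(l) = 1/(2*((2*l)*(l - 5) + l)) = 1/(2*((2*l)*(-5 + l) + l)) = 1/(2*(2*l*(-5 + l) + l)) = 1/(2*(l + 2*l*(-5 + l))))
m(h, o) = -5 + h (m(h, o) = h - 5 = -5 + h)
m(T(7), -16) - 18911 = (-5 + (½)/(7*(-9 + 2*7))) - 18911 = (-5 + (½)*(⅐)/(-9 + 14)) - 18911 = (-5 + (½)*(⅐)/5) - 18911 = (-5 + (½)*(⅐)*(⅕)) - 18911 = (-5 + 1/70) - 18911 = -349/70 - 18911 = -1324119/70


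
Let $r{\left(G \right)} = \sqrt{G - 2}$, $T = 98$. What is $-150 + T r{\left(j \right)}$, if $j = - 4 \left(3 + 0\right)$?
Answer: $-150 + 98 i \sqrt{14} \approx -150.0 + 366.68 i$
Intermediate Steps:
$j = -12$ ($j = \left(-4\right) 3 = -12$)
$r{\left(G \right)} = \sqrt{-2 + G}$
$-150 + T r{\left(j \right)} = -150 + 98 \sqrt{-2 - 12} = -150 + 98 \sqrt{-14} = -150 + 98 i \sqrt{14}$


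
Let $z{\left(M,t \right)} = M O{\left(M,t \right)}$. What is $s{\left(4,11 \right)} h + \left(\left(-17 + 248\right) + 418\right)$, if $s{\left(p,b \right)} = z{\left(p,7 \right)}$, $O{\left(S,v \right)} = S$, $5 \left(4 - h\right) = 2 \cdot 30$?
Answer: $521$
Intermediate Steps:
$h = -8$ ($h = 4 - \frac{2 \cdot 30}{5} = 4 - 12 = -8$)
$z{\left(M,t \right)} = M^{2}$ ($z{\left(M,t \right)} = M M = M^{2}$)
$s{\left(p,b \right)} = p^{2}$
$s{\left(4,11 \right)} h + \left(\left(-17 + 248\right) + 418\right) = 4^{2} \left(-8\right) + \left(\left(-17 + 248\right) + 418\right) = 16 \left(-8\right) + \left(231 + 418\right) = -128 + 649 = 521$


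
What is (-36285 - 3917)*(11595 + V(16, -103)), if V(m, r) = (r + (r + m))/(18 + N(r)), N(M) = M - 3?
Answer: -10257037775/22 ≈ -4.6623e+8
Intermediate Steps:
N(M) = -3 + M
V(m, r) = (m + 2*r)/(15 + r) (V(m, r) = (r + (r + m))/(18 + (-3 + r)) = (r + (m + r))/(15 + r) = (m + 2*r)/(15 + r))
(-36285 - 3917)*(11595 + V(16, -103)) = (-36285 - 3917)*(11595 + (16 + 2*(-103))/(15 - 103)) = -40202*(11595 + (16 - 206)/(-88)) = -40202*(11595 - 1/88*(-190)) = -40202*(11595 + 95/44) = -40202*510275/44 = -10257037775/22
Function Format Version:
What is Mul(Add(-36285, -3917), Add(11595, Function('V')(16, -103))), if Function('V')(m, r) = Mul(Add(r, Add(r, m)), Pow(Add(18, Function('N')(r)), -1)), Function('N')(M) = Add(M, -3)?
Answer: Rational(-10257037775, 22) ≈ -4.6623e+8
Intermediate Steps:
Function('N')(M) = Add(-3, M)
Function('V')(m, r) = Mul(Pow(Add(15, r), -1), Add(m, Mul(2, r))) (Function('V')(m, r) = Mul(Add(r, Add(r, m)), Pow(Add(18, Add(-3, r)), -1)) = Mul(Add(r, Add(m, r)), Pow(Add(15, r), -1)) = Mul(Add(m, Mul(2, r)), Pow(Add(15, r), -1)) = Mul(Pow(Add(15, r), -1), Add(m, Mul(2, r))))
Mul(Add(-36285, -3917), Add(11595, Function('V')(16, -103))) = Mul(Add(-36285, -3917), Add(11595, Mul(Pow(Add(15, -103), -1), Add(16, Mul(2, -103))))) = Mul(-40202, Add(11595, Mul(Pow(-88, -1), Add(16, -206)))) = Mul(-40202, Add(11595, Mul(Rational(-1, 88), -190))) = Mul(-40202, Add(11595, Rational(95, 44))) = Mul(-40202, Rational(510275, 44)) = Rational(-10257037775, 22)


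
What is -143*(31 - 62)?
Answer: 4433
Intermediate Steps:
-143*(31 - 62) = -143*(-31) = 4433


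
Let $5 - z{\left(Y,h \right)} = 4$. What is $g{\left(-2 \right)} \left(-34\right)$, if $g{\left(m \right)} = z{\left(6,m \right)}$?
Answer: $-34$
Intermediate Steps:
$z{\left(Y,h \right)} = 1$ ($z{\left(Y,h \right)} = 5 - 4 = 1$)
$g{\left(m \right)} = 1$
$g{\left(-2 \right)} \left(-34\right) = 1 \left(-34\right) = -34$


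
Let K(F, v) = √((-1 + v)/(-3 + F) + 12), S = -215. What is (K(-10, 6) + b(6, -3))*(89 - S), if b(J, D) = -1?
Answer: -304 + 304*√1963/13 ≈ 732.07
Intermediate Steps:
K(F, v) = √(12 + (-1 + v)/(-3 + F)) (K(F, v) = √((-1 + v)/(-3 + F) + 12) = √(12 + (-1 + v)/(-3 + F)))
(K(-10, 6) + b(6, -3))*(89 - S) = (√((-37 + 6 + 12*(-10))/(-3 - 10)) - 1)*(89 - 1*(-215)) = (√((-37 + 6 - 120)/(-13)) - 1)*(89 + 215) = (√(-1/13*(-151)) - 1)*304 = (√(151/13) - 1)*304 = (√1963/13 - 1)*304 = (-1 + √1963/13)*304 = -304 + 304*√1963/13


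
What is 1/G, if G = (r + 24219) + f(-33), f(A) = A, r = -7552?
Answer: 1/16634 ≈ 6.0118e-5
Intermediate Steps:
G = 16634 (G = (-7552 + 24219) - 33 = 16667 - 33 = 16634)
1/G = 1/16634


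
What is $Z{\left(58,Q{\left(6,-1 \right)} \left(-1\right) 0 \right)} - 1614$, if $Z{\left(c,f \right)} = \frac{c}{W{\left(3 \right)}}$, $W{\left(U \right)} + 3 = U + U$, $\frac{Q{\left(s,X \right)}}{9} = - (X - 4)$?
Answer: $- \frac{4784}{3} \approx -1594.7$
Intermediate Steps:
$Q{\left(s,X \right)} = 36 - 9 X$ ($Q{\left(s,X \right)} = 9 \left(- (X - 4)\right) = 9 \left(- (-4 + X)\right) = 9 \left(4 - X\right) = 36 - 9 X$)
$W{\left(U \right)} = -3 + 2 U$ ($W{\left(U \right)} = -3 + \left(U + U\right) = -3 + 2 U$)
$Z{\left(c,f \right)} = \frac{c}{3}$ ($Z{\left(c,f \right)} = \frac{c}{-3 + 2 \cdot 3} = \frac{c}{-3 + 6} = \frac{c}{3}$)
$Z{\left(58,Q{\left(6,-1 \right)} \left(-1\right) 0 \right)} - 1614 = \frac{1}{3} \cdot 58 - 1614 = \frac{58}{3} - 1614 = - \frac{4784}{3}$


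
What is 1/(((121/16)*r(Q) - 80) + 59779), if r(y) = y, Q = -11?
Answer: 16/953853 ≈ 1.6774e-5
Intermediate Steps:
1/(((121/16)*r(Q) - 80) + 59779) = 1/(((121/16)*(-11) - 80) + 59779) = 1/((-1331/16 - 80) + 59779) = 1/(-2611/16 + 59779) = 1/(953853/16) = 16/953853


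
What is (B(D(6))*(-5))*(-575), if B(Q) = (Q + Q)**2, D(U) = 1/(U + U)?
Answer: 2875/36 ≈ 79.861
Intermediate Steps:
D(U) = 1/(2*U)
B(Q) = 4*Q**2 (B(Q) = (2*Q)**2 = 4*Q**2)
(B(D(6))*(-5))*(-575) = ((4*((1/2)/6)**2)*(-5))*(-575) = ((4*((1/2)*(1/6))**2)*(-5))*(-575) = ((4*(1/12)**2)*(-5))*(-575) = ((4*(1/144))*(-5))*(-575) = ((1/36)*(-5))*(-575) = -5/36*(-575) = 2875/36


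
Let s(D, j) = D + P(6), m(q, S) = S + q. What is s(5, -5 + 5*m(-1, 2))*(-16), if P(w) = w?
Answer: -176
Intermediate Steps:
s(D, j) = 6 + D (s(D, j) = D + 6 = 6 + D)
s(5, -5 + 5*m(-1, 2))*(-16) = (6 + 5)*(-16) = 11*(-16) = -176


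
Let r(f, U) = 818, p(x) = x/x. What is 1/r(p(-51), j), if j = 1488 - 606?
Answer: 1/818 ≈ 0.0012225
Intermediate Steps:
j = 882
p(x) = 1
1/r(p(-51), j) = 1/818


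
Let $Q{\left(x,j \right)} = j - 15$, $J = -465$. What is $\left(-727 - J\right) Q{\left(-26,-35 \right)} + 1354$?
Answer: $14454$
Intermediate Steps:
$Q{\left(x,j \right)} = -15 + j$
$\left(-727 - J\right) Q{\left(-26,-35 \right)} + 1354 = \left(-727 - -465\right) \left(-15 - 35\right) + 1354 = \left(-727 + 465\right) \left(-50\right) + 1354 = \left(-262\right) \left(-50\right) + 1354 = 13100 + 1354 = 14454$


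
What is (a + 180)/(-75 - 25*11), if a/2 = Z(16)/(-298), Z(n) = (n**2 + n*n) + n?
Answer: -1878/3725 ≈ -0.50416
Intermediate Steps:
Z(n) = n + 2*n**2 (Z(n) = (n**2 + n**2) + n = 2*n**2 + n = n + 2*n**2)
a = -528/149 (a = 2*((16*(1 + 2*16))/(-298)) = 2*((16*(1 + 32))*(-1/298)) = 2*((16*33)*(-1/298)) = 2*(528*(-1/298)) = 2*(-264/149) = -528/149 ≈ -3.5436)
(a + 180)/(-75 - 25*11) = (-528/149 + 180)/(-75 - 25*11) = 26292/(149*(-75 - 275)) = (26292/149)/(-350) = (26292/149)*(-1/350) = -1878/3725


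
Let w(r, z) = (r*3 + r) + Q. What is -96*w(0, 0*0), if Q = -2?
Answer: 192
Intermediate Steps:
w(r, z) = -2 + 4*r (w(r, z) = (r*3 + r) - 2 = (3*r + r) - 2 = 4*r - 2 = -2 + 4*r)
-96*w(0, 0*0) = -96*(-2 + 4*0) = -96*(-2 + 0) = -96*(-2) = 192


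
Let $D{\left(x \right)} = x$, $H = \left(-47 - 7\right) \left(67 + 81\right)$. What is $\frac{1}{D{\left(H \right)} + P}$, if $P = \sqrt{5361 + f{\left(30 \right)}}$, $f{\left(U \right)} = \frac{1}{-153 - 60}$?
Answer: $- \frac{425574}{3400901935} - \frac{\sqrt{60805749}}{6801803870} \approx -0.00012628$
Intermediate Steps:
$H = -7992$ ($H = \left(-54\right) 148 = -7992$)
$f{\left(U \right)} = - \frac{1}{213}$ ($f{\left(U \right)} = \frac{1}{-213} = - \frac{1}{213}$)
$P = \frac{2 \sqrt{60805749}}{213}$ ($P = \sqrt{5361 - \frac{1}{213}} = \sqrt{\frac{1141892}{213}} = \frac{2 \sqrt{60805749}}{213} \approx 73.219$)
$\frac{1}{D{\left(H \right)} + P} = \frac{1}{-7992 + \frac{2 \sqrt{60805749}}{213}}$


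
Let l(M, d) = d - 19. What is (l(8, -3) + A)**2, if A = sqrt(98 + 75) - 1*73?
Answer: (95 - sqrt(173))**2 ≈ 6698.9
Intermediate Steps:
l(M, d) = -19 + d
A = -73 + sqrt(173) (A = sqrt(173) - 73 = -73 + sqrt(173) ≈ -59.847)
(l(8, -3) + A)**2 = ((-19 - 3) + (-73 + sqrt(173)))**2 = (-22 + (-73 + sqrt(173)))**2 = (-95 + sqrt(173))**2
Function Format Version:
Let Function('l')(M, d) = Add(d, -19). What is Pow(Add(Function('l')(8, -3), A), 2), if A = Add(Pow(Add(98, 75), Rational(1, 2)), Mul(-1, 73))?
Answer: Pow(Add(95, Mul(-1, Pow(173, Rational(1, 2)))), 2) ≈ 6698.9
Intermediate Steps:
Function('l')(M, d) = Add(-19, d)
A = Add(-73, Pow(173, Rational(1, 2))) (A = Add(Pow(173, Rational(1, 2)), -73) = Add(-73, Pow(173, Rational(1, 2))) ≈ -59.847)
Pow(Add(Function('l')(8, -3), A), 2) = Pow(Add(Add(-19, -3), Add(-73, Pow(173, Rational(1, 2)))), 2) = Pow(Add(-22, Add(-73, Pow(173, Rational(1, 2)))), 2) = Pow(Add(-95, Pow(173, Rational(1, 2))), 2)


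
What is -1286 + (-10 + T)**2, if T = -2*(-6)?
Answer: -1282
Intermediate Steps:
T = 12
-1286 + (-10 + T)**2 = -1286 + (-10 + 12)**2 = -1286 + 2**2 = -1286 + 4 = -1282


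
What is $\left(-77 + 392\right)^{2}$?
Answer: $99225$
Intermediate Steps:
$\left(-77 + 392\right)^{2} = 315^{2} = 99225$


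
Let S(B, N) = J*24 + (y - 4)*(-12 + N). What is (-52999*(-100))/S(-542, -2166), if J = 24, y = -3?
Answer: 2649950/7911 ≈ 334.97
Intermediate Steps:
S(B, N) = 660 - 7*N (S(B, N) = 24*24 + (-3 - 4)*(-12 + N) = 576 - 7*(-12 + N) = 576 + (84 - 7*N) = 660 - 7*N)
(-52999*(-100))/S(-542, -2166) = (-52999*(-100))/(660 - 7*(-2166)) = 5299900/(660 + 15162) = 5299900/15822 = 5299900*(1/15822) = 2649950/7911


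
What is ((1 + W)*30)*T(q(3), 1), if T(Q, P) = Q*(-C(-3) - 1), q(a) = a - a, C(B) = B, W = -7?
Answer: 0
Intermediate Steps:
q(a) = 0
T(Q, P) = 2*Q (T(Q, P) = Q*(-1*(-3) - 1) = Q*(3 - 1) = Q*2 = 2*Q)
((1 + W)*30)*T(q(3), 1) = ((1 - 7)*30)*(2*0) = -6*30*0 = -180*0 = 0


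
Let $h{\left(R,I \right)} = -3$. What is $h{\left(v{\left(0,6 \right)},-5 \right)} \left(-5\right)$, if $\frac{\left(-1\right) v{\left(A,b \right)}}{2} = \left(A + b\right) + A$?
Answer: $15$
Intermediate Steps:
$v{\left(A,b \right)} = - 4 A - 2 b$ ($v{\left(A,b \right)} = - 2 \left(\left(A + b\right) + A\right) = - 2 \left(b + 2 A\right) = - 4 A - 2 b$)
$h{\left(v{\left(0,6 \right)},-5 \right)} \left(-5\right) = \left(-3\right) \left(-5\right) = 15$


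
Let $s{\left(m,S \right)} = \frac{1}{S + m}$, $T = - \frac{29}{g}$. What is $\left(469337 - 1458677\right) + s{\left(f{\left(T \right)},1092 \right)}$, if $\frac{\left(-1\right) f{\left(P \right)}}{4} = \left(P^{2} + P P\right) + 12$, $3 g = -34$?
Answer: $- \frac{283523078231}{286578} \approx -9.8934 \cdot 10^{5}$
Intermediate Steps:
$g = - \frac{34}{3}$ ($g = \frac{1}{3} \left(-34\right) = - \frac{34}{3} \approx -11.333$)
$T = \frac{87}{34}$ ($T = - \frac{29}{- \frac{34}{3}} = \left(-29\right) \left(- \frac{3}{34}\right) = \frac{87}{34} \approx 2.5588$)
$f{\left(P \right)} = -48 - 8 P^{2}$ ($f{\left(P \right)} = - 4 \left(\left(P^{2} + P P\right) + 12\right) = - 4 \left(\left(P^{2} + P^{2}\right) + 12\right) = - 4 \left(2 P^{2} + 12\right) = - 4 \left(12 + 2 P^{2}\right) = -48 - 8 P^{2}$)
$\left(469337 - 1458677\right) + s{\left(f{\left(T \right)},1092 \right)} = \left(469337 - 1458677\right) + \frac{1}{1092 - \left(48 + 8 \left(\frac{87}{34}\right)^{2}\right)} = -989340 + \frac{1}{1092 - \frac{29010}{289}} = -989340 + \frac{1}{\frac{286578}{289}} = -989340 + \frac{289}{286578} = - \frac{283523078231}{286578}$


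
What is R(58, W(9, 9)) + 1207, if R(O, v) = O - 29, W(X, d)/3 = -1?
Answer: 1236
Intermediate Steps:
W(X, d) = -3 (W(X, d) = 3*(-1) = -3)
R(O, v) = -29 + O
R(58, W(9, 9)) + 1207 = (-29 + 58) + 1207 = 29 + 1207 = 1236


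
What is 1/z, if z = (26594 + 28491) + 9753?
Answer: 1/64838 ≈ 1.5423e-5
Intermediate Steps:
z = 64838 (z = 55085 + 9753 = 64838)
1/z = 1/64838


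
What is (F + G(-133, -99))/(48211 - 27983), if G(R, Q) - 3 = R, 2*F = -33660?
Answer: -4240/5057 ≈ -0.83844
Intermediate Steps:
F = -16830 (F = (½)*(-33660) = -16830)
G(R, Q) = 3 + R
(F + G(-133, -99))/(48211 - 27983) = (-16830 + (3 - 133))/(48211 - 27983) = (-16830 - 130)/20228 = -16960*1/20228 = -4240/5057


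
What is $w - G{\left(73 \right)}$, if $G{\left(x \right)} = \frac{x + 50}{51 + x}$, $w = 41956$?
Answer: $\frac{5202421}{124} \approx 41955.0$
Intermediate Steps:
$G{\left(x \right)} = \frac{50 + x}{51 + x}$
$w - G{\left(73 \right)} = 41956 - \frac{50 + 73}{51 + 73} = 41956 - \frac{1}{124} \cdot 123 = 41956 - \frac{123}{124} = \frac{5202421}{124}$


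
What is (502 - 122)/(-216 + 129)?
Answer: -380/87 ≈ -4.3678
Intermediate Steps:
(502 - 122)/(-216 + 129) = 380/(-87) = 380*(-1/87) = -380/87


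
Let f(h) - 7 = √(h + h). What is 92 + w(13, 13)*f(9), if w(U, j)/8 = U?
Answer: 820 + 312*√2 ≈ 1261.2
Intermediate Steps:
w(U, j) = 8*U
f(h) = 7 + √2*√h (f(h) = 7 + √(h + h) = 7 + √(2*h) = 7 + √2*√h)
92 + w(13, 13)*f(9) = 92 + (8*13)*(7 + √2*√9) = 92 + 104*(7 + √2*3) = 92 + 104*(7 + 3*√2) = 92 + (728 + 312*√2) = 820 + 312*√2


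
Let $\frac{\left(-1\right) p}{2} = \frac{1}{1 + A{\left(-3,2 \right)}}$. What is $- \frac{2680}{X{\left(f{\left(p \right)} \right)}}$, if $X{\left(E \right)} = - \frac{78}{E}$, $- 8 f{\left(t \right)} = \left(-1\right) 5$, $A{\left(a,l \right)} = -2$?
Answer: $\frac{1675}{78} \approx 21.474$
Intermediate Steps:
$p = 2$ ($p = - \frac{2}{1 - 2} = - \frac{2}{-1} = \left(-2\right) \left(-1\right) = 2$)
$f{\left(t \right)} = \frac{5}{8}$ ($f{\left(t \right)} = - \frac{\left(-1\right) 5}{8} = \left(- \frac{1}{8}\right) \left(-5\right) = \frac{5}{8}$)
$- \frac{2680}{X{\left(f{\left(p \right)} \right)}} = - \frac{2680}{\left(-78\right) \frac{1}{\frac{5}{8}}} = - \frac{2680}{\left(-78\right) \frac{8}{5}} = - \frac{2680}{- \frac{624}{5}} = \left(-2680\right) \left(- \frac{5}{624}\right) = \frac{1675}{78}$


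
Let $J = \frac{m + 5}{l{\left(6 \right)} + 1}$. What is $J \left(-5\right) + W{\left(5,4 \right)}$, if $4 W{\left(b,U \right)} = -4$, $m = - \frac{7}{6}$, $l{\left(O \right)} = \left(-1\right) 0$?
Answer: $- \frac{121}{6} \approx -20.167$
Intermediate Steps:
$l{\left(O \right)} = 0$
$m = - \frac{7}{6}$ ($m = \left(-7\right) \frac{1}{6} = - \frac{7}{6} \approx -1.1667$)
$W{\left(b,U \right)} = -1$ ($W{\left(b,U \right)} = \frac{1}{4} \left(-4\right) = -1$)
$J = \frac{23}{6}$ ($J = \frac{- \frac{7}{6} + 5}{0 + 1} = \frac{23}{6 \cdot 1} = \frac{23}{6} \cdot 1 = \frac{23}{6} \approx 3.8333$)
$J \left(-5\right) + W{\left(5,4 \right)} = \frac{23}{6} \left(-5\right) - 1 = - \frac{115}{6} - 1 = - \frac{121}{6}$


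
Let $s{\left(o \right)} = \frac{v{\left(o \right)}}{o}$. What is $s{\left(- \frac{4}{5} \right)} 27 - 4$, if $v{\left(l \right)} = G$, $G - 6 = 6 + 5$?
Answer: $- \frac{2311}{4} \approx -577.75$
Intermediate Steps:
$G = 17$ ($G = 6 + \left(6 + 5\right) = 6 + 11 = 17$)
$v{\left(l \right)} = 17$
$s{\left(o \right)} = \frac{17}{o}$
$s{\left(- \frac{4}{5} \right)} 27 - 4 = \frac{17}{\left(-4\right) \frac{1}{5}} \cdot 27 - 4 = \frac{17}{- \frac{4}{5}} \cdot 27 - 4 = 17 \left(- \frac{5}{4}\right) 27 - 4 = \left(- \frac{85}{4}\right) 27 - 4 = - \frac{2295}{4} - 4 = - \frac{2311}{4}$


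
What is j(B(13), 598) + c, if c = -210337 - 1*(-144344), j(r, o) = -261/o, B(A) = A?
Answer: -39464075/598 ≈ -65993.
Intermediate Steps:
c = -65993 (c = -210337 + 144344 = -65993)
j(B(13), 598) + c = -261/598 - 65993 = -39464075/598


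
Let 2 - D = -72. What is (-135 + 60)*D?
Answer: -5550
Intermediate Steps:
D = 74 (D = 2 - 1*(-72) = 2 + 72 = 74)
(-135 + 60)*D = (-135 + 60)*74 = -75*74 = -5550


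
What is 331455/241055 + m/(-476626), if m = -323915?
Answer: 47212280231/22978616086 ≈ 2.0546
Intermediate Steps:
331455/241055 + m/(-476626) = 331455/241055 - 323915/(-476626) = 331455*(1/241055) - 323915*(-1/476626) = 66291/48211 + 323915/476626 = 47212280231/22978616086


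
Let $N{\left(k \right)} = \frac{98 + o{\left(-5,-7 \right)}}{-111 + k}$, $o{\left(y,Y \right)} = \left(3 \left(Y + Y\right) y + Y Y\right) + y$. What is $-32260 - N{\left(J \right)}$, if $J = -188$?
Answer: $- \frac{9645388}{299} \approx -32259.0$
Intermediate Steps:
$o{\left(y,Y \right)} = y + Y^{2} + 6 Y y$ ($o{\left(y,Y \right)} = \left(3 \cdot 2 Y y + Y^{2}\right) + y = \left(6 Y y + Y^{2}\right) + y = \left(Y^{2} + 6 Y y\right) + y = y + Y^{2} + 6 Y y$)
$N{\left(k \right)} = \frac{352}{-111 + k}$ ($N{\left(k \right)} = \frac{98 + \left(-5 + \left(-7\right)^{2} + 6 \left(-7\right) \left(-5\right)\right)}{-111 + k} = \frac{98 + \left(-5 + 49 + 210\right)}{-111 + k} = \frac{98 + 254}{-111 + k} = \frac{352}{-111 + k}$)
$-32260 - N{\left(J \right)} = -32260 - \frac{352}{-111 - 188} = -32260 - \frac{352}{-299} = -32260 - 352 \left(- \frac{1}{299}\right) = -32260 - - \frac{352}{299} = -32260 + \frac{352}{299} = - \frac{9645388}{299}$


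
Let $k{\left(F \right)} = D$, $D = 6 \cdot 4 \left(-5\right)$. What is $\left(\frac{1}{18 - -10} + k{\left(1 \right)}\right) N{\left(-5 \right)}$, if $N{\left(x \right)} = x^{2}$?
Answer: $- \frac{83975}{28} \approx -2999.1$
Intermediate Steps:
$D = -120$ ($D = 24 \left(-5\right) = -120$)
$k{\left(F \right)} = -120$
$\left(\frac{1}{18 - -10} + k{\left(1 \right)}\right) N{\left(-5 \right)} = \left(\frac{1}{18 - -10} - 120\right) \left(-5\right)^{2} = \left(\frac{1}{18 + 10} - 120\right) 25 = \left(\frac{1}{28} - 120\right) 25 = \left(- \frac{3359}{28}\right) 25 = - \frac{83975}{28}$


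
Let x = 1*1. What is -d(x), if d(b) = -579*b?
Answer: 579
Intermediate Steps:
x = 1
-d(x) = -(-579) = -1*(-579) = 579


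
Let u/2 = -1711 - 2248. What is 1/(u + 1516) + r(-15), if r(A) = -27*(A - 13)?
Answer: 4839911/6402 ≈ 756.00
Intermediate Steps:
r(A) = 351 - 27*A (r(A) = -27*(-13 + A) = 351 - 27*A)
u = -7918 (u = 2*(-1711 - 2248) = 2*(-3959) = -7918)
1/(u + 1516) + r(-15) = 1/(-7918 + 1516) + (351 - 27*(-15)) = 1/(-6402) + (351 + 405) = -1/6402 + 756 = 4839911/6402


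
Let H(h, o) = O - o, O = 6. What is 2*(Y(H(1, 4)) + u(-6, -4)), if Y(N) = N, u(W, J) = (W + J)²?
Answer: 204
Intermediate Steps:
u(W, J) = (J + W)²
H(h, o) = 6 - o
2*(Y(H(1, 4)) + u(-6, -4)) = 2*((6 - 1*4) + (-4 - 6)²) = 2*((6 - 4) + (-10)²) = 2*(2 + 100) = 2*102 = 204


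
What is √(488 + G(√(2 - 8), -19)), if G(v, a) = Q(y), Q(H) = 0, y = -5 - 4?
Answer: 2*√122 ≈ 22.091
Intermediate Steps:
y = -9
G(v, a) = 0
√(488 + G(√(2 - 8), -19)) = √(488 + 0) = √488 = 2*√122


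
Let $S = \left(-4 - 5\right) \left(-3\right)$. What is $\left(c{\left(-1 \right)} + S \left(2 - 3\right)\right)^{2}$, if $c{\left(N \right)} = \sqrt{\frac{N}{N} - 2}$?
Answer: $\left(-27 + i\right)^{2} \approx 728.0 - 54.0 i$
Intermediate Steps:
$S = 27$ ($S = \left(-9\right) \left(-3\right) = 27$)
$c{\left(N \right)} = i$ ($c{\left(N \right)} = \sqrt{1 - 2} = \sqrt{-1} = i$)
$\left(c{\left(-1 \right)} + S \left(2 - 3\right)\right)^{2} = \left(i + 27 \left(2 - 3\right)\right)^{2} = \left(i + 27 \left(-1\right)\right)^{2} = \left(i - 27\right)^{2} = \left(-27 + i\right)^{2}$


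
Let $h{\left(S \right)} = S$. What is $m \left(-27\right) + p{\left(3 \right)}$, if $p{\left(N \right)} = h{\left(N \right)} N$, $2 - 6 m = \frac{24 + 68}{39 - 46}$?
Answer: $- \frac{414}{7} \approx -59.143$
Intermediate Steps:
$m = \frac{53}{21}$ ($m = \frac{1}{3} - \frac{\left(24 + 68\right) \frac{1}{39 - 46}}{6} = \frac{1}{3} - \frac{92 \frac{1}{-7}}{6} = \frac{1}{3} - \frac{92 \left(- \frac{1}{7}\right)}{6} = \frac{1}{3} - - \frac{46}{21} = \frac{1}{3} + \frac{46}{21} = \frac{53}{21} \approx 2.5238$)
$p{\left(N \right)} = N^{2}$ ($p{\left(N \right)} = N N = N^{2}$)
$m \left(-27\right) + p{\left(3 \right)} = \frac{53}{21} \left(-27\right) + 3^{2} = - \frac{477}{7} + 9 = - \frac{414}{7}$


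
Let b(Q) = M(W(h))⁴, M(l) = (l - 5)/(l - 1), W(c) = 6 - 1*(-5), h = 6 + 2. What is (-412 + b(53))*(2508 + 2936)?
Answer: -1401389036/625 ≈ -2.2422e+6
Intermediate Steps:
h = 8
W(c) = 11 (W(c) = 6 + 5 = 11)
M(l) = (-5 + l)/(-1 + l)
b(Q) = 81/625 (b(Q) = ((-5 + 11)/(-1 + 11))⁴ = (6/10)⁴ = ((⅒)*6)⁴ = (⅗)⁴ = 81/625)
(-412 + b(53))*(2508 + 2936) = (-412 + 81/625)*(2508 + 2936) = -257419/625*5444 = -1401389036/625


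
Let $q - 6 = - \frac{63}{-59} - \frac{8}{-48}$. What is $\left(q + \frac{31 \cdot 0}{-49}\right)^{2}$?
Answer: $\frac{6558721}{125316} \approx 52.337$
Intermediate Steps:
$q = \frac{2561}{354}$ ($q = 6 - \left(- \frac{63}{59} - \frac{1}{6}\right) = 6 - - \frac{437}{354} = 6 + \left(\frac{63}{59} + \frac{1}{6}\right) = 6 + \frac{437}{354} = \frac{2561}{354} \approx 7.2345$)
$\left(q + \frac{31 \cdot 0}{-49}\right)^{2} = \left(\frac{2561}{354} + \frac{31 \cdot 0}{-49}\right)^{2} = \left(\frac{2561}{354} + 0 \left(- \frac{1}{49}\right)\right)^{2} = \left(\frac{2561}{354} + 0\right)^{2} = \left(\frac{2561}{354}\right)^{2} = \frac{6558721}{125316}$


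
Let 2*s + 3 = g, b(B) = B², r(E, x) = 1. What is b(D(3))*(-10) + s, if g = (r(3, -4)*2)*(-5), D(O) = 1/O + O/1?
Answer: -2117/18 ≈ -117.61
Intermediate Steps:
D(O) = O + 1/O (D(O) = 1/O + O*1 = 1/O + O = O + 1/O)
g = -10 (g = (1*2)*(-5) = 2*(-5) = -10)
s = -13/2 (s = -3/2 + (½)*(-10) = -3/2 - 5 = -13/2 ≈ -6.5000)
b(D(3))*(-10) + s = (3 + 1/3)²*(-10) - 13/2 = (3 + ⅓)²*(-10) - 13/2 = (10/3)²*(-10) - 13/2 = (100/9)*(-10) - 13/2 = -1000/9 - 13/2 = -2117/18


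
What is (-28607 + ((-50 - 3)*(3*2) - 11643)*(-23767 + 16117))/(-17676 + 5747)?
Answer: -91473043/11929 ≈ -7668.1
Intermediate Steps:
(-28607 + ((-50 - 3)*(3*2) - 11643)*(-23767 + 16117))/(-17676 + 5747) = (-28607 + (-53*6 - 11643)*(-7650))/(-11929) = (-28607 + (-318 - 11643)*(-7650))*(-1/11929) = (-28607 - 11961*(-7650))*(-1/11929) = (-28607 + 91501650)*(-1/11929) = 91473043*(-1/11929) = -91473043/11929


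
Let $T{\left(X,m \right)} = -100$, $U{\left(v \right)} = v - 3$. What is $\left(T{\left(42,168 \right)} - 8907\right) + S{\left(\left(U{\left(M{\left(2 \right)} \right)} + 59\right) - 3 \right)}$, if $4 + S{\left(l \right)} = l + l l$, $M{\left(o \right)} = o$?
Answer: $-5931$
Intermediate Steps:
$U{\left(v \right)} = -3 + v$
$S{\left(l \right)} = -4 + l + l^{2}$ ($S{\left(l \right)} = -4 + \left(l + l l\right) = -4 + \left(l + l^{2}\right) = -4 + l + l^{2}$)
$\left(T{\left(42,168 \right)} - 8907\right) + S{\left(\left(U{\left(M{\left(2 \right)} \right)} + 59\right) - 3 \right)} = \left(-100 - 8907\right) + \left(-4 + \left(\left(\left(-3 + 2\right) + 59\right) - 3\right) + \left(\left(\left(-3 + 2\right) + 59\right) - 3\right)^{2}\right) = -9007 + \left(-4 + \left(\left(-1 + 59\right) - 3\right) + \left(\left(-1 + 59\right) - 3\right)^{2}\right) = -9007 + \left(-4 + \left(58 - 3\right) + \left(58 - 3\right)^{2}\right) = -9007 + \left(-4 + 55 + 55^{2}\right) = -9007 + \left(-4 + 55 + 3025\right) = -9007 + 3076 = -5931$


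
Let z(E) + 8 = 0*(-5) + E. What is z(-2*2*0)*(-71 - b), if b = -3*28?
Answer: -104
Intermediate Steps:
b = -84
z(E) = -8 + E (z(E) = -8 + (0*(-5) + E) = -8 + (0 + E) = -8 + E)
z(-2*2*0)*(-71 - b) = (-8 - 2*2*0)*(-71 - 1*(-84)) = (-8 - 4*0)*(-71 + 84) = (-8 + 0)*13 = -8*13 = -104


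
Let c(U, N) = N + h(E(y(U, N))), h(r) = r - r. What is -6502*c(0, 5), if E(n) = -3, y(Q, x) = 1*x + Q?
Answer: -32510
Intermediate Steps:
y(Q, x) = Q + x (y(Q, x) = x + Q = Q + x)
h(r) = 0
c(U, N) = N (c(U, N) = N + 0 = N)
-6502*c(0, 5) = -6502*5 = -32510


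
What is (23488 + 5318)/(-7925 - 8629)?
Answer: -4801/2759 ≈ -1.7401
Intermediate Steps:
(23488 + 5318)/(-7925 - 8629) = 28806/(-16554) = 28806*(-1/16554) = -4801/2759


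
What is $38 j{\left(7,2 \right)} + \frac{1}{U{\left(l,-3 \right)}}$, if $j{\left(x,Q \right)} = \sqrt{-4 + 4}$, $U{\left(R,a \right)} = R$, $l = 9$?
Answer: $\frac{1}{9} \approx 0.11111$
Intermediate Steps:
$j{\left(x,Q \right)} = 0$ ($j{\left(x,Q \right)} = \sqrt{0} = 0$)
$38 j{\left(7,2 \right)} + \frac{1}{U{\left(l,-3 \right)}} = 38 \cdot 0 + \frac{1}{9} = 0 + \frac{1}{9} = \frac{1}{9}$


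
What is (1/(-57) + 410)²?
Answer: 546110161/3249 ≈ 1.6809e+5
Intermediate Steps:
(1/(-57) + 410)² = (-1/57 + 410)² = (23369/57)² = 546110161/3249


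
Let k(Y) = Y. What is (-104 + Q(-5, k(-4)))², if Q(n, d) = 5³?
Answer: 441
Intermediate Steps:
Q(n, d) = 125
(-104 + Q(-5, k(-4)))² = (-104 + 125)² = 21² = 441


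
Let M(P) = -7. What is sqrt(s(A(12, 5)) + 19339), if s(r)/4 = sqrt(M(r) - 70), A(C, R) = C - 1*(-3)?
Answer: sqrt(19339 + 4*I*sqrt(77)) ≈ 139.06 + 0.126*I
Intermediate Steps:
A(C, R) = 3 + C (A(C, R) = C + 3 = 3 + C)
s(r) = 4*I*sqrt(77) (s(r) = 4*sqrt(-7 - 70) = 4*sqrt(-77) = 4*(I*sqrt(77)) = 4*I*sqrt(77))
sqrt(s(A(12, 5)) + 19339) = sqrt(4*I*sqrt(77) + 19339) = sqrt(19339 + 4*I*sqrt(77))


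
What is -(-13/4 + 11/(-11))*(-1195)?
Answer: -20315/4 ≈ -5078.8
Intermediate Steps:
-(-13/4 + 11/(-11))*(-1195) = -(-13*¼ + 11*(-1/11))*(-1195) = -(-13/4 - 1)*(-1195) = -(-17)*(-1195)/4 = -1*20315/4 = -20315/4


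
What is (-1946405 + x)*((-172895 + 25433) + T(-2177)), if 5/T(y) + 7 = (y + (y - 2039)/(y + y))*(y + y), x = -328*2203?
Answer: 248593040016140759/631629 ≈ 3.9357e+11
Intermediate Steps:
x = -722584
T(y) = 5/(-7 + 2*y*(y + (-2039 + y)/(2*y))) (T(y) = 5/(-7 + (y + (y - 2039)/(y + y))*(y + y)) = 5/(-7 + (y + (-2039 + y)/((2*y)))*(2*y)) = 5/(-7 + (y + (-2039 + y)*(1/(2*y)))*(2*y)) = 5/(-7 + (y + (-2039 + y)/(2*y))*(2*y)) = 5/(-7 + 2*y*(y + (-2039 + y)/(2*y))))
(-1946405 + x)*((-172895 + 25433) + T(-2177)) = (-1946405 - 722584)*((-172895 + 25433) + 5/(-2046 - 2177 + 2*(-2177)²)) = -2668989*(-147462 + 5/(-2046 - 2177 + 2*4739329)) = -2668989*(-147462 + 5/(-2046 - 2177 + 9478658)) = -2668989*(-147462 + 5/9474435) = -2668989*(-147462 + 5*(1/9474435)) = -2668989*(-147462 + 1/1894887) = -2668989*(-279423826793/1894887) = 248593040016140759/631629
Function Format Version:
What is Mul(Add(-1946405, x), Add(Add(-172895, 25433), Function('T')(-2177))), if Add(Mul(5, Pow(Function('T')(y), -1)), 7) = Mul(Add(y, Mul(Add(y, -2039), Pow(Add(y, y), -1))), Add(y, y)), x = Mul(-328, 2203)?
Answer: Rational(248593040016140759, 631629) ≈ 3.9357e+11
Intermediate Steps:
x = -722584
Function('T')(y) = Mul(5, Pow(Add(-7, Mul(2, y, Add(y, Mul(Rational(1, 2), Pow(y, -1), Add(-2039, y))))), -1)) (Function('T')(y) = Mul(5, Pow(Add(-7, Mul(Add(y, Mul(Add(y, -2039), Pow(Add(y, y), -1))), Add(y, y))), -1)) = Mul(5, Pow(Add(-7, Mul(Add(y, Mul(Add(-2039, y), Pow(Mul(2, y), -1))), Mul(2, y))), -1)) = Mul(5, Pow(Add(-7, Mul(Add(y, Mul(Add(-2039, y), Mul(Rational(1, 2), Pow(y, -1)))), Mul(2, y))), -1)) = Mul(5, Pow(Add(-7, Mul(Add(y, Mul(Rational(1, 2), Pow(y, -1), Add(-2039, y))), Mul(2, y))), -1)) = Mul(5, Pow(Add(-7, Mul(2, y, Add(y, Mul(Rational(1, 2), Pow(y, -1), Add(-2039, y))))), -1)))
Mul(Add(-1946405, x), Add(Add(-172895, 25433), Function('T')(-2177))) = Mul(Add(-1946405, -722584), Add(Add(-172895, 25433), Mul(5, Pow(Add(-2046, -2177, Mul(2, Pow(-2177, 2))), -1)))) = Mul(-2668989, Add(-147462, Mul(5, Pow(Add(-2046, -2177, Mul(2, 4739329)), -1)))) = Mul(-2668989, Add(-147462, Mul(5, Pow(Add(-2046, -2177, 9478658), -1)))) = Mul(-2668989, Add(-147462, Mul(5, Pow(9474435, -1)))) = Mul(-2668989, Add(-147462, Mul(5, Rational(1, 9474435)))) = Mul(-2668989, Add(-147462, Rational(1, 1894887))) = Mul(-2668989, Rational(-279423826793, 1894887)) = Rational(248593040016140759, 631629)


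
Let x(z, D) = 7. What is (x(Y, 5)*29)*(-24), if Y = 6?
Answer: -4872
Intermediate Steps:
(x(Y, 5)*29)*(-24) = (7*29)*(-24) = 203*(-24) = -4872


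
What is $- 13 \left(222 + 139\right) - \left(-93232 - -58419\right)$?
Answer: $30120$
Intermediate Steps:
$- 13 \left(222 + 139\right) - \left(-93232 - -58419\right) = \left(-13\right) 361 - \left(-93232 + 58419\right) = -4693 - -34813 = -4693 + 34813 = 30120$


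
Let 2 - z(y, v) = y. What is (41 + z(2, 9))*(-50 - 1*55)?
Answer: -4305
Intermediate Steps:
z(y, v) = 2 - y
(41 + z(2, 9))*(-50 - 1*55) = (41 + (2 - 1*2))*(-50 - 1*55) = (41 + (2 - 2))*(-50 - 55) = (41 + 0)*(-105) = 41*(-105) = -4305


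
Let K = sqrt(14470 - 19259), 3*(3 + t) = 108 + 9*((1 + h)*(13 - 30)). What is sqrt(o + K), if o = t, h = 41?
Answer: sqrt(-2109 + I*sqrt(4789)) ≈ 0.7533 + 45.93*I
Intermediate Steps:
t = -2109 (t = -3 + (108 + 9*((1 + 41)*(13 - 30)))/3 = -3 + (108 + 9*(42*(-17)))/3 = -3 + (108 + 9*(-714))/3 = -3 + (108 - 6426)/3 = -3 + (1/3)*(-6318) = -3 - 2106 = -2109)
o = -2109
K = I*sqrt(4789) (K = sqrt(-4789) = I*sqrt(4789) ≈ 69.203*I)
sqrt(o + K) = sqrt(-2109 + I*sqrt(4789))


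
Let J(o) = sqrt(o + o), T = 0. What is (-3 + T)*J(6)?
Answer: -6*sqrt(3) ≈ -10.392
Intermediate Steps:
J(o) = sqrt(2)*sqrt(o) (J(o) = sqrt(2*o) = sqrt(2)*sqrt(o))
(-3 + T)*J(6) = (-3 + 0)*(sqrt(2)*sqrt(6)) = -6*sqrt(3)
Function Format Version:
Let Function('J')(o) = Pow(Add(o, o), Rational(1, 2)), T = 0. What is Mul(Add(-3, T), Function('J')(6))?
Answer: Mul(-6, Pow(3, Rational(1, 2))) ≈ -10.392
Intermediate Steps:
Function('J')(o) = Mul(Pow(2, Rational(1, 2)), Pow(o, Rational(1, 2))) (Function('J')(o) = Pow(Mul(2, o), Rational(1, 2)) = Mul(Pow(2, Rational(1, 2)), Pow(o, Rational(1, 2))))
Mul(Add(-3, T), Function('J')(6)) = Mul(Add(-3, 0), Mul(Pow(2, Rational(1, 2)), Pow(6, Rational(1, 2)))) = Mul(-3, Mul(2, Pow(3, Rational(1, 2)))) = Mul(-6, Pow(3, Rational(1, 2)))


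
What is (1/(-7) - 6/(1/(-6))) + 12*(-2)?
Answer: 83/7 ≈ 11.857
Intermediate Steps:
(1/(-7) - 6/(1/(-6))) + 12*(-2) = (1*(-⅐) - 6/(1*(-⅙))) - 24 = (-⅐ - 6/(-⅙)) - 24 = (-⅐ - 6*(-6)) - 24 = (-⅐ + 36) - 24 = 251/7 - 24 = 83/7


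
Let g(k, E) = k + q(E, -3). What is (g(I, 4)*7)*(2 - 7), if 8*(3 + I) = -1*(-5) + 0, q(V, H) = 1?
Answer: 385/8 ≈ 48.125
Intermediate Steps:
I = -19/8 (I = -3 + (-1*(-5) + 0)/8 = -3 + (5 + 0)/8 = -3 + (⅛)*5 = -3 + 5/8 = -19/8 ≈ -2.3750)
g(k, E) = 1 + k (g(k, E) = k + 1 = 1 + k)
(g(I, 4)*7)*(2 - 7) = ((1 - 19/8)*7)*(2 - 7) = -11/8*7*(-5) = -77/8*(-5) = 385/8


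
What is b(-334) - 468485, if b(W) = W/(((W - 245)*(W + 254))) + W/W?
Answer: -10850089607/23160 ≈ -4.6848e+5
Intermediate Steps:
b(W) = 1 + W/((-245 + W)*(254 + W)) (b(W) = W/(((-245 + W)*(254 + W))) + 1 = W*(1/((-245 + W)*(254 + W))) + 1 = W/((-245 + W)*(254 + W)) + 1 = 1 + W/((-245 + W)*(254 + W)))
b(-334) - 468485 = (-62230 + (-334)² + 10*(-334))/(-62230 + (-334)² + 9*(-334)) - 468485 = (-62230 + 111556 - 3340)/(-62230 + 111556 - 3006) - 468485 = 45986/46320 - 468485 = (1/46320)*45986 - 468485 = 22993/23160 - 468485 = -10850089607/23160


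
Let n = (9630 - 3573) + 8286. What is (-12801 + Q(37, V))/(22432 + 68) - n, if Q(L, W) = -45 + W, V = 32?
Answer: -161365157/11250 ≈ -14344.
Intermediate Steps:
n = 14343 (n = 6057 + 8286 = 14343)
(-12801 + Q(37, V))/(22432 + 68) - n = (-12801 + (-45 + 32))/(22432 + 68) - 1*14343 = (-12801 - 13)/22500 - 14343 = -12814*1/22500 - 14343 = -6407/11250 - 14343 = -161365157/11250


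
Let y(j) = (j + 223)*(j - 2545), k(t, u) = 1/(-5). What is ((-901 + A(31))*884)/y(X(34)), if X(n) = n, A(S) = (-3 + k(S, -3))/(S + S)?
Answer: 123462092/100025685 ≈ 1.2343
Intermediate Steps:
k(t, u) = -⅕
A(S) = -8/(5*S) (A(S) = (-3 - ⅕)/(S + S) = -16*1/(2*S)/5 = -8/(5*S))
y(j) = (-2545 + j)*(223 + j) (y(j) = (223 + j)*(-2545 + j) = (-2545 + j)*(223 + j))
((-901 + A(31))*884)/y(X(34)) = ((-901 - 8/5/31)*884)/(-567535 + 34² - 2322*34) = ((-901 - 8/5*1/31)*884)/(-567535 + 1156 - 78948) = ((-901 - 8/155)*884)/(-645327) = -139663/155*884*(-1/645327) = -123462092/155*(-1/645327) = 123462092/100025685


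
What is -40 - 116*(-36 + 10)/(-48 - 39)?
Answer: -224/3 ≈ -74.667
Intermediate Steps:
-40 - 116*(-36 + 10)/(-48 - 39) = -40 - (-3016)/(-87) = -40 - (-3016)*(-1)/87 = -40 - 116*26/87 = -40 - 104/3 = -224/3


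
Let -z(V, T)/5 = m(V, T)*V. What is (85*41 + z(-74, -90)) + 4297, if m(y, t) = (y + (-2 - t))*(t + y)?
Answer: -841738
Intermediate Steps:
m(y, t) = (t + y)*(-2 + y - t) (m(y, t) = (-2 + y - t)*(t + y) = (t + y)*(-2 + y - t))
z(V, T) = -5*V*(V**2 - T**2 - 2*T - 2*V) (z(V, T) = -5*(V**2 - T**2 - 2*T - 2*V)*V = -5*V*(V**2 - T**2 - 2*T - 2*V))
(85*41 + z(-74, -90)) + 4297 = (85*41 + 5*(-74)*((-90)**2 - 1*(-74)**2 + 2*(-90) + 2*(-74))) + 4297 = (3485 + 5*(-74)*(8100 - 1*5476 - 180 - 148)) + 4297 = (3485 + 5*(-74)*(8100 - 5476 - 180 - 148)) + 4297 = (3485 + 5*(-74)*2296) + 4297 = (3485 - 849520) + 4297 = -846035 + 4297 = -841738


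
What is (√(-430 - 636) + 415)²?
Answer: (415 + I*√1066)² ≈ 1.7116e+5 + 27099.0*I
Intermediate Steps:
(√(-430 - 636) + 415)² = (√(-1066) + 415)² = (I*√1066 + 415)² = (415 + I*√1066)²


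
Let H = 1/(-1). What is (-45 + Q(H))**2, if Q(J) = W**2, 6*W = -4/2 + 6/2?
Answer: 2621161/1296 ≈ 2022.5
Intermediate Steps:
H = -1
W = 1/6 (W = (-4/2 + 6/2)/6 = (-4*1/2 + 6*(1/2))/6 = (-2 + 3)/6 = (1/6)*1 = 1/6 ≈ 0.16667)
Q(J) = 1/36 (Q(J) = (1/6)**2 = 1/36)
(-45 + Q(H))**2 = (-45 + 1/36)**2 = (-1619/36)**2 = 2621161/1296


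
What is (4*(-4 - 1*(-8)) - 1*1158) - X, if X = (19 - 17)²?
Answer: -1146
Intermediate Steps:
X = 4 (X = 2² = 4)
(4*(-4 - 1*(-8)) - 1*1158) - X = (4*(-4 - 1*(-8)) - 1*1158) - 1*4 = (4*(-4 + 8) - 1158) - 4 = (4*4 - 1158) - 4 = (16 - 1158) - 4 = -1142 - 4 = -1146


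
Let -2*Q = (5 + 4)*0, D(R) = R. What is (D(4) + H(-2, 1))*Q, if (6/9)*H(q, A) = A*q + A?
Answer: 0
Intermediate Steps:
H(q, A) = 3*A/2 + 3*A*q/2 (H(q, A) = 3*(A*q + A)/2 = 3*(A + A*q)/2 = 3*A/2 + 3*A*q/2)
Q = 0 (Q = -(5 + 4)*0/2 = -9*0/2 = -½*0 = 0)
(D(4) + H(-2, 1))*Q = (4 + (3/2)*1*(1 - 2))*0 = (4 + (3/2)*1*(-1))*0 = (4 - 3/2)*0 = (5/2)*0 = 0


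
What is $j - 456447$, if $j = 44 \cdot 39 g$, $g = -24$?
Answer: $-497631$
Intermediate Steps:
$j = -41184$ ($j = 44 \cdot 39 \left(-24\right) = 1716 \left(-24\right) = -41184$)
$j - 456447 = -41184 - 456447 = -497631$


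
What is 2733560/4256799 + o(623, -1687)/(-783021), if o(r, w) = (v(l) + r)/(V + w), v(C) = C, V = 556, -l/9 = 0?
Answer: 806944835549779/1256602454686683 ≈ 0.64216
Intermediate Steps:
l = 0 (l = -9*0 = 0)
o(r, w) = r/(556 + w) (o(r, w) = (0 + r)/(556 + w) = r/(556 + w))
2733560/4256799 + o(623, -1687)/(-783021) = 2733560/4256799 + (623/(556 - 1687))/(-783021) = 2733560*(1/4256799) + (623/(-1131))*(-1/783021) = 2733560/4256799 + (623*(-1/1131))*(-1/783021) = 2733560/4256799 - 623/1131*(-1/783021) = 2733560/4256799 + 623/885596751 = 806944835549779/1256602454686683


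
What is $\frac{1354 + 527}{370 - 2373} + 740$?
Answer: $\frac{1480339}{2003} \approx 739.06$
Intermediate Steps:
$\frac{1354 + 527}{370 - 2373} + 740 = \frac{1881}{-2003} + 740 = 1881 \left(- \frac{1}{2003}\right) + 740 = - \frac{1881}{2003} + 740 = \frac{1480339}{2003}$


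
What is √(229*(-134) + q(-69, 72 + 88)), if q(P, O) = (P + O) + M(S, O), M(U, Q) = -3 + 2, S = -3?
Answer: 2*I*√7649 ≈ 174.92*I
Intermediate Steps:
M(U, Q) = -1
q(P, O) = -1 + O + P (q(P, O) = (P + O) - 1 = (O + P) - 1 = -1 + O + P)
√(229*(-134) + q(-69, 72 + 88)) = √(229*(-134) + (-1 + (72 + 88) - 69)) = √(-30686 + (-1 + 160 - 69)) = √(-30686 + 90) = √(-30596) = 2*I*√7649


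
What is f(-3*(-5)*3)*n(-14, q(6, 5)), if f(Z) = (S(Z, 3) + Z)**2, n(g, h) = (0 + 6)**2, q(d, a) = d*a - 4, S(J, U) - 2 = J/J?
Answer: 82944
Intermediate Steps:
S(J, U) = 3 (S(J, U) = 2 + J/J = 2 + 1 = 3)
q(d, a) = -4 + a*d (q(d, a) = a*d - 4 = -4 + a*d)
n(g, h) = 36 (n(g, h) = 6**2 = 36)
f(Z) = (3 + Z)**2
f(-3*(-5)*3)*n(-14, q(6, 5)) = (3 - 3*(-5)*3)**2*36 = (3 + 15*3)**2*36 = (3 + 45)**2*36 = 48**2*36 = 2304*36 = 82944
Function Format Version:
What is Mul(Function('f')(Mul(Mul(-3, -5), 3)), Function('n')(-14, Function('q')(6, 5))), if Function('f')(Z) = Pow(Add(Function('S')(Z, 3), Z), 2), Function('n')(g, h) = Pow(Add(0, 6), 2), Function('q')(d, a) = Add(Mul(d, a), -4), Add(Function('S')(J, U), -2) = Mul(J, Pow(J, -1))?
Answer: 82944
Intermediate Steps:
Function('S')(J, U) = 3 (Function('S')(J, U) = Add(2, Mul(J, Pow(J, -1))) = Add(2, 1) = 3)
Function('q')(d, a) = Add(-4, Mul(a, d)) (Function('q')(d, a) = Add(Mul(a, d), -4) = Add(-4, Mul(a, d)))
Function('n')(g, h) = 36 (Function('n')(g, h) = Pow(6, 2) = 36)
Function('f')(Z) = Pow(Add(3, Z), 2)
Mul(Function('f')(Mul(Mul(-3, -5), 3)), Function('n')(-14, Function('q')(6, 5))) = Mul(Pow(Add(3, Mul(Mul(-3, -5), 3)), 2), 36) = Mul(Pow(Add(3, Mul(15, 3)), 2), 36) = Mul(Pow(Add(3, 45), 2), 36) = Mul(Pow(48, 2), 36) = Mul(2304, 36) = 82944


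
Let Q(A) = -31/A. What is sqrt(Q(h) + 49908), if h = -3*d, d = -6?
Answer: sqrt(1796626)/6 ≈ 223.40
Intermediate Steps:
h = 18 (h = -3*(-6) = 18)
sqrt(Q(h) + 49908) = sqrt(-31/18 + 49908) = sqrt(898313/18) = sqrt(1796626)/6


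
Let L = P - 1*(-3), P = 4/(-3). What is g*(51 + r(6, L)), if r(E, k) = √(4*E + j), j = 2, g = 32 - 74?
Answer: -2142 - 42*√26 ≈ -2356.2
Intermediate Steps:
P = -4/3 (P = 4*(-⅓) = -4/3 ≈ -1.3333)
L = 5/3 (L = -4/3 - 1*(-3) = -4/3 + 3 = 5/3 ≈ 1.6667)
g = -42
r(E, k) = √(2 + 4*E) (r(E, k) = √(4*E + 2) = √(2 + 4*E))
g*(51 + r(6, L)) = -42*(51 + √(2 + 4*6)) = -42*(51 + √(2 + 24)) = -42*(51 + √26) = -2142 - 42*√26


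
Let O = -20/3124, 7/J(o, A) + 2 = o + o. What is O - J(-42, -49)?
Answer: 5037/67166 ≈ 0.074993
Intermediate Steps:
J(o, A) = 7/(-2 + 2*o) (J(o, A) = 7/(-2 + (o + o)) = 7/(-2 + 2*o))
O = -5/781 (O = -20*1/3124 = -5/781 ≈ -0.0064020)
O - J(-42, -49) = -5/781 - 7/(2*(-1 - 42)) = -5/781 - 7/(2*(-43)) = -5/781 - 7*(-1)/(2*43) = -5/781 - 1*(-7/86) = -5/781 + 7/86 = 5037/67166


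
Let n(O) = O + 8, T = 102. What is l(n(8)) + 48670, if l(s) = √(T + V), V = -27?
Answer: 48670 + 5*√3 ≈ 48679.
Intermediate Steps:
n(O) = 8 + O
l(s) = 5*√3 (l(s) = √(102 - 27) = √75 = 5*√3)
l(n(8)) + 48670 = 5*√3 + 48670 = 48670 + 5*√3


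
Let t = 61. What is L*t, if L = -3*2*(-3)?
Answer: 1098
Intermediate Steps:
L = 18 (L = -6*(-3) = 18)
L*t = 18*61 = 1098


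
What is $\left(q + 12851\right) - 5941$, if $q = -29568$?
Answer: $-22658$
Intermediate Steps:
$\left(q + 12851\right) - 5941 = \left(-29568 + 12851\right) - 5941 = -16717 - 5941 = -22658$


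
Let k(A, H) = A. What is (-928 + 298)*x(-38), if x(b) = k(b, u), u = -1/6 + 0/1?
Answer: 23940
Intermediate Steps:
u = -1/6 (u = -1*1/6 + 0*1 = -1/6 + 0 = -1/6 ≈ -0.16667)
x(b) = b
(-928 + 298)*x(-38) = (-928 + 298)*(-38) = -630*(-38) = 23940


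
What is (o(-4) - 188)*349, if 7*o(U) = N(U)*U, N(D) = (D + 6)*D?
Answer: -448116/7 ≈ -64017.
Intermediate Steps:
N(D) = D*(6 + D) (N(D) = (6 + D)*D = D*(6 + D))
o(U) = U²*(6 + U)/7 (o(U) = ((U*(6 + U))*U)/7 = (U²*(6 + U))/7 = U²*(6 + U)/7)
(o(-4) - 188)*349 = ((⅐)*(-4)²*(6 - 4) - 188)*349 = ((⅐)*16*2 - 188)*349 = (32/7 - 188)*349 = -1284/7*349 = -448116/7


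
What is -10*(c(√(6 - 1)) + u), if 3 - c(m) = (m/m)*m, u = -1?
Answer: -20 + 10*√5 ≈ 2.3607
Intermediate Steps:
c(m) = 3 - m (c(m) = 3 - m/m*m = 3 - m)
-10*(c(√(6 - 1)) + u) = -10*((3 - √(6 - 1)) - 1) = -10*((3 - √5) - 1) = -10*(2 - √5) = -20 + 10*√5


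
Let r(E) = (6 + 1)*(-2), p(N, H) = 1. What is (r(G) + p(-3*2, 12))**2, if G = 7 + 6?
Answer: 169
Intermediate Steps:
G = 13
r(E) = -14 (r(E) = 7*(-2) = -14)
(r(G) + p(-3*2, 12))**2 = (-14 + 1)**2 = (-13)**2 = 169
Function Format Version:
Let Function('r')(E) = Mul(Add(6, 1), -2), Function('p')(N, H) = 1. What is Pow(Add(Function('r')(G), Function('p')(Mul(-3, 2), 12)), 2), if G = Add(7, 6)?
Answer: 169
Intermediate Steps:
G = 13
Function('r')(E) = -14 (Function('r')(E) = Mul(7, -2) = -14)
Pow(Add(Function('r')(G), Function('p')(Mul(-3, 2), 12)), 2) = Pow(Add(-14, 1), 2) = Pow(-13, 2) = 169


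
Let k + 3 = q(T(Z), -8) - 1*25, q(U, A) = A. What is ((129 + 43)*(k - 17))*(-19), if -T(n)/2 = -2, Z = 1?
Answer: 173204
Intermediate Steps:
T(n) = 4 (T(n) = -2*(-2) = 4)
k = -36 (k = -3 + (-8 - 1*25) = -3 + (-8 - 25) = -3 - 33 = -36)
((129 + 43)*(k - 17))*(-19) = ((129 + 43)*(-36 - 17))*(-19) = (172*(-53))*(-19) = -9116*(-19) = 173204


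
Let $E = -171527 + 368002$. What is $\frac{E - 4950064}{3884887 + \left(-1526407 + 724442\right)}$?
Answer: $- \frac{4753589}{3082922} \approx -1.5419$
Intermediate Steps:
$E = 196475$
$\frac{E - 4950064}{3884887 + \left(-1526407 + 724442\right)} = \frac{196475 - 4950064}{3884887 + \left(-1526407 + 724442\right)} = - \frac{4753589}{3884887 - 801965} = - \frac{4753589}{3082922}$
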